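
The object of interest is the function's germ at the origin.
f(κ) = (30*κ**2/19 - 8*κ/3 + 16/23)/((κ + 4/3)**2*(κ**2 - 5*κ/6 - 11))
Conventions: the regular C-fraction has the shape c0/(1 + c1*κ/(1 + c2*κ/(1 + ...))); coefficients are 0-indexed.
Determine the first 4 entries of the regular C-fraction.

The regular C-fraction coefficients are [-9/253, 119/22, -191113/54264, 1168280755/3456851944].

Taylor coefficients (expand at 0): a_0 = -9/253, a_1 = 1071/5566, a_2 = -3379395/9306352, a_3 = 23353535/51184936.
c0 = a_0 = -9/253. Peel one level at a time: if S = 1 + c*κ/S' with S'(0) = 1, then c is the κ-coefficient of S and S' = c*κ/(S - 1).
S_1 = c0/f = 1 + (119/22)*κ + (191113/10032)*κ^2 + ...; c1 = 119/22.
S_2 = c1*κ/(S_1 - 1) = 1 + (-191113/54264)*κ + (1168280755/981527232)*κ^2 + ...; c2 = -191113/54264.
S_3 = c2*κ/(S_2 - 1) = 1 + (1168280755/3456851944)*κ + ...; c3 = 1168280755/3456851944.


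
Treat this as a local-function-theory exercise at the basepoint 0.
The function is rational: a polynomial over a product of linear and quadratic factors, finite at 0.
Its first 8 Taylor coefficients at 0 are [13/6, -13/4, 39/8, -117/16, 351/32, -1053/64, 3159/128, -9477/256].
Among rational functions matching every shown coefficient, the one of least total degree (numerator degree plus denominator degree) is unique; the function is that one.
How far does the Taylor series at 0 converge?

The radius of convergence is 2/3.

No rational of total degree below 1 reproduces all 8 coefficients; solving the [0/1] Pade equations on them gives f(d) = 13/(9*(d + 2/3)), whose expansion matches every shown term.
Denominator factor (d + 2/3): pole of order 1 at -2/3, modulus 2/3.
The radius of convergence is the smallest modulus among the singular points: 2/3.


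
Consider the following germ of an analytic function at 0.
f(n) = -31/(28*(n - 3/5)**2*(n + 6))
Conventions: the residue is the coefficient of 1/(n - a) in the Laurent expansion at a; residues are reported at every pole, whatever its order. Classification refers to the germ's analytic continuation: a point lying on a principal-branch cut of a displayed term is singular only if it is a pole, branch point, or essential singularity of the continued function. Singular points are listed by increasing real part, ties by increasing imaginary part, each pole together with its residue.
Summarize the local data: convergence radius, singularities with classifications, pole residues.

Radius of convergence at 0: 3/5.
At -6: a pole of order 1; residue -775/30492.
At 3/5: a pole of order 2; residue 775/30492.

Denominator factor (n + 6): pole of order 1 at -6, modulus 6.
Denominator factor (n - 3/5)^2: pole of order 2 at 3/5, modulus 3/5.
The radius of convergence is the smallest modulus among the singular points: 3/5.
At the order-1 pole -6 set g(n) = (n - (-6))*f(n) = -31/(28*(n - 3/5)**2).
Simple pole: residue = g(a) at a = -6, which is -775/30492.
At the order-2 pole 3/5 set g(n) = (n - (3/5))^2*f(n) = -31/(28*(n + 6)).
Order-2 pole: residue = g'(a); g'(3/5) = 775/30492, so the residue is 775/30492.
List the singular points by increasing real part (a conjugate pair: the negative imaginary part first).


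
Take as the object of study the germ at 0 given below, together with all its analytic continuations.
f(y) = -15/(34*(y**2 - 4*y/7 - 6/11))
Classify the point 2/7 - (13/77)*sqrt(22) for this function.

The denominator factor y**2 - 4*y/7 - 6/11 vanishes at 2/7 - (13/77)*sqrt(22) and appears to the power 1; the numerator there equals -15/34, nonzero, and no other factor vanishes.
Hence a pole whose order is the multiplicity, 1.

The point is a pole of order 1.


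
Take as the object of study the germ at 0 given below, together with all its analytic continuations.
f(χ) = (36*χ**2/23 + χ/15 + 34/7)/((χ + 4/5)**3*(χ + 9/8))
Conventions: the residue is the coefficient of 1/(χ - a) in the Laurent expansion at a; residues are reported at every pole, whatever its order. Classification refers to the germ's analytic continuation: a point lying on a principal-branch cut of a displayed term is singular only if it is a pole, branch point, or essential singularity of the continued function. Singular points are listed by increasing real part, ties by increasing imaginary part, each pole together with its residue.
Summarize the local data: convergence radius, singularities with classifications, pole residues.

Denominator factor (χ + 4/5)^3: pole of order 3 at -4/5, modulus 4/5.
Denominator factor (χ + 9/8): pole of order 1 at -9/8, modulus 9/8.
The radius of convergence is the smallest modulus among the singular points: 4/5.
At the order-1 pole -9/8 set g(χ) = (χ - (-9/8))*f(χ) = (36*χ**2/23 + χ/15 + 34/7)/(χ + 4/5)**3.
Simple pole: residue = g(a) at a = -9/8, which is -69687200/353717.
At the order-3 pole -4/5 set g(χ) = (χ - (-4/5))^3*f(χ) = (36*χ**2/23 + χ/15 + 34/7)/(χ + 9/8).
Order-3 pole: residue = g''(a)/2; g''(-4/5) = 139374400/353717, so the residue is 69687200/353717.
List the singular points by increasing real part (a conjugate pair: the negative imaginary part first).

Radius of convergence at 0: 4/5.
At -9/8: a pole of order 1; residue -69687200/353717.
At -4/5: a pole of order 3; residue 69687200/353717.


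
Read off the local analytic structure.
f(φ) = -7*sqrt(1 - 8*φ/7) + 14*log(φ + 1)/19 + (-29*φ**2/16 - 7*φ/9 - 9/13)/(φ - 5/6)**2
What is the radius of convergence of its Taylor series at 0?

Denominator factor (φ - 5/6)^2: pole of order 2 at 5/6, modulus 5/6.
Branch term (-7)*sqrt(1 - φ/(7/8)): its argument vanishes at φ = 7/8, a square-root branch point, modulus 7/8.
Branch term (14/19)*log(1 - φ/(-1)): its argument vanishes at φ = -1, a logarithmic branch point, modulus 1.
The radius of convergence is the smallest modulus among the singular points: 5/6.

The radius of convergence is 5/6.


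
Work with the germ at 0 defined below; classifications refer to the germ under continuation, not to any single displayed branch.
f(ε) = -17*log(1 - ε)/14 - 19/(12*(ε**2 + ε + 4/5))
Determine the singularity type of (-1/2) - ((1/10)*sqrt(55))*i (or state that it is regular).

The denominator factor ε**2 + ε + 4/5 vanishes at (-1/2) - ((1/10)*sqrt(55))*i and appears to the power 1; the numerator there equals -19/12, nonzero, and no other factor vanishes.
The branch terms are analytic at this point.
Hence a pole whose order is the multiplicity, 1.

The point is a pole of order 1.


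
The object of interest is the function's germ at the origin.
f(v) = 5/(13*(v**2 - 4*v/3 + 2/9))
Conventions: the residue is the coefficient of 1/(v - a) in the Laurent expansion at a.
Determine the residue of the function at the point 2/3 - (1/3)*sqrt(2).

The residue is -(15/52)*sqrt(2).

The factor v**2 - 4*v/3 + 2/9 splits as (v - a)(v - a') with a = 2/3 - (1/3)*sqrt(2), a' = 2/3 + (1/3)*sqrt(2). At the order-1 pole a set g(v) = (v - a)*f(v) = [5/13] / (v - a').
Simple pole: residue = g(a) at a = 2/3 - (1/3)*sqrt(2), which is -(15/52)*sqrt(2).


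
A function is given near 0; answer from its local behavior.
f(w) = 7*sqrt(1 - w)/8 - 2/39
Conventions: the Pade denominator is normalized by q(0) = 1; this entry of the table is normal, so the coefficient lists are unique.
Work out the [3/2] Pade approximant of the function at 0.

The Pade approximant has numerator coefficients [257/312, -787/624, 803/1664, -7/256]; denominator coefficients [1, -1, 3/16].

Taylor coefficients needed (expand at 0): a_0 = 257/312, a_1 = -7/16, a_2 = -7/64, a_3 = -7/128, a_4 = -35/1024, a_5 = -49/2048.
Write the denominator as Q(w) = 1 + q1*w + q2*w^2. Requiring Q*f - P = O(w^6) with deg P <= 3 kills the coefficients of w^4..w^5 in Q*f:
  w^4: a_4 + q1*a_3 + q2*a_2 = 0, i.e. -35/1024 + (-7/128)*q1 + (-7/64)*q2 = 0.
  w^5: a_5 + q1*a_4 + q2*a_3 = 0, i.e. -49/2048 + (-35/1024)*q1 + (-7/128)*q2 = 0.
Solving this linear system: q1 = -1, q2 = 3/16.
The numerator is Q*f truncated at degree 3: P0 = a_0 = 257/312; P1 = a_1 + q1*a_0 = -787/624; P2 = a_2 + q1*a_1 + q2*a_0 = 803/1664; P3 = a_3 + q1*a_2 + q2*a_1 = -7/256.


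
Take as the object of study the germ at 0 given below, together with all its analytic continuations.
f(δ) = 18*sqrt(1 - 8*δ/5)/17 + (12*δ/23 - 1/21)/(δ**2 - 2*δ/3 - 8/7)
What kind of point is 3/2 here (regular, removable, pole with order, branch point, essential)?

Denominator factors: δ**2 - 2*δ/3 - 8/7 = 3/28 at δ = 3/2 — none vanishes.
Branch term sqrt(1 - δ/(5/8)): argument at 3/2 is -7/5, nonzero, so 3/2 is not its branch point (a point on a principal cut is still regular for the continued germ).
So the germ continues analytically to 3/2.

The point is a regular point.


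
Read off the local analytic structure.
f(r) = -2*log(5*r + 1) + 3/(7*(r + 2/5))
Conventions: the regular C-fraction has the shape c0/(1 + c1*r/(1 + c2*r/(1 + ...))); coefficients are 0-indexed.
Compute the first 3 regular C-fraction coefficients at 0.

The regular C-fraction coefficients are [15/14, 71/6, -28/3].

Taylor coefficients (expand at 0): a_0 = 15/14, a_1 = -355/28, a_2 = 1775/56.
c0 = a_0 = 15/14. Peel one level at a time: if S = 1 + c*r/S' with S'(0) = 1, then c is the r-coefficient of S and S' = c*r/(S - 1).
S_1 = c0/f = 1 + (71/6)*r + (994/9)*r^2 + ...; c1 = 71/6.
S_2 = c1*r/(S_1 - 1) = 1 + (-28/3)*r + ...; c2 = -28/3.


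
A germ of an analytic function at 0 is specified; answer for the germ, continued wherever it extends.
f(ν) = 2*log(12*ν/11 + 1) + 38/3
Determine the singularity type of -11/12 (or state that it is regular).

The point is a logarithmic branch point.

The term (2)*log(1 - ν/(-11/12)) has argument 1 - -11/12/(-11/12) = 0 at -11/12: a logarithmic (infinitely-sheeted) branch point; the remaining terms are analytic or single-valued there.


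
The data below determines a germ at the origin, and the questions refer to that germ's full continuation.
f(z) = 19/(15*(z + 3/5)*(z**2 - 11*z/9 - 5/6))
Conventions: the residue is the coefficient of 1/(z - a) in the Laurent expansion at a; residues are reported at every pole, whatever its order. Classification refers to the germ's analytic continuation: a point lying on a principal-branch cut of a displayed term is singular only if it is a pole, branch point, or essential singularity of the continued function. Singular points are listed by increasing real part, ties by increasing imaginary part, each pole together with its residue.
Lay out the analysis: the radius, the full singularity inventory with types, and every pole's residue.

Radius of convergence at 0: -11/18 + (1/18)*sqrt(391).
At -3/5: a pole of order 1; residue 190/39.
At 11/18 - (1/18)*sqrt(391): a pole of order 1; residue -95/39 - (2071/15249)*sqrt(391).
At 11/18 + (1/18)*sqrt(391): a pole of order 1; residue -95/39 + (2071/15249)*sqrt(391).

Denominator factor (z**2 - 11*z/9 - 5/6): discriminant 391/81, real irrational roots 11/18 + (1/18)*sqrt(391) and 11/18 - (1/18)*sqrt(391); poles of order 1, moduli 11/18 + (1/18)*sqrt(391) and -11/18 + (1/18)*sqrt(391).
Denominator factor (z + 3/5): pole of order 1 at -3/5, modulus 3/5.
The radius of convergence is the smallest modulus among the singular points: -11/18 + (1/18)*sqrt(391).
At the order-1 pole -3/5 set g(z) = (z - (-3/5))*f(z) = 19/(15*(z**2 - 11*z/9 - 5/6)).
Simple pole: residue = g(a) at a = -3/5, which is 190/39.
The factor z**2 - 11*z/9 - 5/6 splits as (z - a)(z - a') with a = 11/18 - (1/18)*sqrt(391), a' = 11/18 + (1/18)*sqrt(391). At the order-1 pole a set g(z) = (z - a)*f(z) = [19/(15*(z + 3/5))] / (z - a').
Simple pole: residue = g(a) at a = 11/18 - (1/18)*sqrt(391), which is -95/39 - (2071/15249)*sqrt(391).
The factor z**2 - 11*z/9 - 5/6 splits as (z - a)(z - a') with a = 11/18 + (1/18)*sqrt(391), a' = 11/18 - (1/18)*sqrt(391). At the order-1 pole a set g(z) = (z - a)*f(z) = [19/(15*(z + 3/5))] / (z - a').
Simple pole: residue = g(a) at a = 11/18 + (1/18)*sqrt(391), which is -95/39 + (2071/15249)*sqrt(391).
List the singular points by increasing real part (a conjugate pair: the negative imaginary part first).


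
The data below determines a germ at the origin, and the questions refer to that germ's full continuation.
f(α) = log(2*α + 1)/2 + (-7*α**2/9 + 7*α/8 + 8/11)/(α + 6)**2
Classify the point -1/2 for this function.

The point is a logarithmic branch point.

The term (1/2)*log(1 - α/(-1/2)) has argument 1 - -1/2/(-1/2) = 0 at -1/2: a logarithmic (infinitely-sheeted) branch point; the remaining terms are analytic or single-valued there.


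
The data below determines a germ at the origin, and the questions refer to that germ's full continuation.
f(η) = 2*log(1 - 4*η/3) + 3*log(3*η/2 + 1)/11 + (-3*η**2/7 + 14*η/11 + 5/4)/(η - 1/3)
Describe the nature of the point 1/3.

The denominator factor η - 1/3 vanishes at 1/3 and appears to the power 1; the numerator there equals 501/308, nonzero, and no other factor vanishes.
The branch terms are analytic at this point.
Hence a pole whose order is the multiplicity, 1.

The point is a pole of order 1.


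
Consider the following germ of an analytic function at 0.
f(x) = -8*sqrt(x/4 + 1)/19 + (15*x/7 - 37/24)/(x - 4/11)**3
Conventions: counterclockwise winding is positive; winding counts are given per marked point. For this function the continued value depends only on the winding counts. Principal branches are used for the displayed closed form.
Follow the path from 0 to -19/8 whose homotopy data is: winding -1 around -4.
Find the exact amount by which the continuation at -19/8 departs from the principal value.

The rational part is single-valued and drops out of the difference; each branch term changes only by its own monodromy.
(-8/19)*sqrt(1 - x/(-4)): winding -1 is odd, the square root flips sign, contributing -2*(-8/19)*sqrt(1 - (-19/8)/(-4)) = -2*(-8/19)*sqrt(13/32) = (2/19)*sqrt(26).
Summing the contributions at x = -19/8 gives (2/19)*sqrt(26).

Continued minus principal equals (2/19)*sqrt(26).


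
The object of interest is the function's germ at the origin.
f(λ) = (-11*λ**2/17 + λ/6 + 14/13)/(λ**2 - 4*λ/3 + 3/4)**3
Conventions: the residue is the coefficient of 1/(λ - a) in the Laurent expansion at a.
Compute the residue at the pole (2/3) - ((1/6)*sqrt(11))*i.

The residue is ((537813/588302)*sqrt(11))*i.

The factor λ**2 - 4*λ/3 + 3/4 splits as (λ - a)(λ - a') with a = (2/3) - ((1/6)*sqrt(11))*i, a' = (2/3) + ((1/6)*sqrt(11))*i. At the order-3 pole a set g(λ) = (λ - a)^3*f(λ) = [-11*λ**2/17 + λ/6 + 14/13] / (λ - a')^3.
Order-3 pole: residue = g''(a)/2; g''((2/3) - ((1/6)*sqrt(11))*i) = ((537813/294151)*sqrt(11))*i, so the residue is ((537813/588302)*sqrt(11))*i.


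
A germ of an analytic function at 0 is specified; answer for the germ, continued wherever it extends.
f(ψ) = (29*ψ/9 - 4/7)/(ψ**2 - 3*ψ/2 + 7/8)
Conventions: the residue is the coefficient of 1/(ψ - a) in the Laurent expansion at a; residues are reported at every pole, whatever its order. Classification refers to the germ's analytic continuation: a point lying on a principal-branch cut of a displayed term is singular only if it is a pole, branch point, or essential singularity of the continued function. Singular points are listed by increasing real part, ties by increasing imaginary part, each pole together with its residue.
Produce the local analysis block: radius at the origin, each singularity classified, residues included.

Denominator factor (ψ**2 - 3*ψ/2 + 7/8): discriminant -5/4, complex-conjugate roots (3/4) + ((1/4)*sqrt(5))*i and (3/4) - ((1/4)*sqrt(5))*i; poles of order 1, moduli (1/4)*sqrt(14) and (1/4)*sqrt(14).
The radius of convergence is the smallest modulus among the singular points: (1/4)*sqrt(14).
The factor ψ**2 - 3*ψ/2 + 7/8 splits as (ψ - a)(ψ - a') with a = (3/4) - ((1/4)*sqrt(5))*i, a' = (3/4) + ((1/4)*sqrt(5))*i. At the order-1 pole a set g(ψ) = (ψ - a)*f(ψ) = [29*ψ/9 - 4/7] / (ψ - a').
Simple pole: residue = g(a) at a = (3/4) - ((1/4)*sqrt(5))*i, which is (29/18) + ((31/42)*sqrt(5))*i.
The factor ψ**2 - 3*ψ/2 + 7/8 splits as (ψ - a)(ψ - a') with a = (3/4) + ((1/4)*sqrt(5))*i, a' = (3/4) - ((1/4)*sqrt(5))*i. At the order-1 pole a set g(ψ) = (ψ - a)*f(ψ) = [29*ψ/9 - 4/7] / (ψ - a').
Simple pole: residue = g(a) at a = (3/4) + ((1/4)*sqrt(5))*i, which is (29/18) - ((31/42)*sqrt(5))*i.
List the singular points by increasing real part (a conjugate pair: the negative imaginary part first).

Radius of convergence at 0: (1/4)*sqrt(14).
At (3/4) - ((1/4)*sqrt(5))*i: a pole of order 1; residue (29/18) + ((31/42)*sqrt(5))*i.
At (3/4) + ((1/4)*sqrt(5))*i: a pole of order 1; residue (29/18) - ((31/42)*sqrt(5))*i.


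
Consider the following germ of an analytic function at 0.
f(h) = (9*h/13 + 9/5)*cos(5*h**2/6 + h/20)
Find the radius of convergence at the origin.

The radius of convergence is infinite.

The factor cos(5*h**2/6 + h/20) is entire and contributes no finite singular point.
The polynomial part has no poles.
No finite singular points: the Taylor series at 0 converges everywhere.


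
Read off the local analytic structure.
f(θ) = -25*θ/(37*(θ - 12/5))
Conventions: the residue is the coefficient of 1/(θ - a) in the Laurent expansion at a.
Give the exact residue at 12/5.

The residue is -60/37.

At the order-1 pole 12/5 set g(θ) = (θ - (12/5))*f(θ) = -25*θ/37.
Simple pole: residue = g(a) at a = 12/5, which is -60/37.


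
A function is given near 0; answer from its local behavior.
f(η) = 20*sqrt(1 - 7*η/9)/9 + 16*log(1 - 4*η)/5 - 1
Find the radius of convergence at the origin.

The radius of convergence is 1/4.

Branch term (16/5)*log(1 - η/(1/4)): its argument vanishes at η = 1/4, a logarithmic branch point, modulus 1/4.
Branch term (20/9)*sqrt(1 - η/(9/7)): its argument vanishes at η = 9/7, a square-root branch point, modulus 9/7.
The radius of convergence is the smallest modulus among the singular points: 1/4.


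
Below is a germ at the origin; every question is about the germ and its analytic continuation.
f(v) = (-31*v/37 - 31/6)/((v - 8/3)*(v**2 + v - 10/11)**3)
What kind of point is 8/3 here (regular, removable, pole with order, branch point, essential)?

The point is a pole of order 1.

The denominator factor v - 8/3 vanishes at 8/3 and appears to the power 1; the numerator there equals -1643/222, nonzero, and no other factor vanishes.
Hence a pole whose order is the multiplicity, 1.


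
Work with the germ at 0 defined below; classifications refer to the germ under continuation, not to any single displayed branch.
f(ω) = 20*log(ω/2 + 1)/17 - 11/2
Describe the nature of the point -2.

The point is a logarithmic branch point.

The term (20/17)*log(1 - ω/(-2)) has argument 1 - -2/(-2) = 0 at -2: a logarithmic (infinitely-sheeted) branch point; the remaining terms are analytic or single-valued there.


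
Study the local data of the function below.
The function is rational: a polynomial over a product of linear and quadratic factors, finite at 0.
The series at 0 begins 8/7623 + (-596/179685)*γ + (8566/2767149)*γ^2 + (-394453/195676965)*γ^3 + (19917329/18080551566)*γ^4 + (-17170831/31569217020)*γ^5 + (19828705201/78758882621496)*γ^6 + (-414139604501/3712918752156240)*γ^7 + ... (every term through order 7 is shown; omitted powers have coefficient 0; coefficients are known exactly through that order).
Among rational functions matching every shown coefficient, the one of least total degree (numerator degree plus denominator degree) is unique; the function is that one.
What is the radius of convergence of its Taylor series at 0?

The radius of convergence is 11/4.

No rational of total degree below 5 reproduces all 8 coefficients; solving the [1/4] Pade equations on them gives f(γ) = (2/7 - 3*γ/5)/((γ + 11/4)**2*(γ + 6)**2), whose expansion matches every shown term.
Denominator factor (γ + 11/4)^2: pole of order 2 at -11/4, modulus 11/4.
Denominator factor (γ + 6)^2: pole of order 2 at -6, modulus 6.
The radius of convergence is the smallest modulus among the singular points: 11/4.


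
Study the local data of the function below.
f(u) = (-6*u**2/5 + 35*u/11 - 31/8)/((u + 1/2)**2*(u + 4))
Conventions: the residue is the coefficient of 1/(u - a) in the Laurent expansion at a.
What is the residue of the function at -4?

At the order-1 pole -4 set g(u) = (u - (-4))*f(u) = (-6*u**2/5 + 35*u/11 - 31/8)/(u + 1/2)**2.
Simple pole: residue = g(a) at a = -4, which is -15753/5390.

The residue is -15753/5390.


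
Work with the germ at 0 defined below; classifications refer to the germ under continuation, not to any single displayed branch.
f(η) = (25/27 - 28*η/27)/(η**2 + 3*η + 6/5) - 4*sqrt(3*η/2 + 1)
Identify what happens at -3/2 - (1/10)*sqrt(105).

The point is a pole of order 1.

The denominator factor η**2 + 3*η + 6/5 vanishes at -3/2 - (1/10)*sqrt(105) and appears to the power 1; the numerator there equals 67/27 + (14/135)*sqrt(105), nonzero, and no other factor vanishes.
The branch terms are analytic at this point.
Hence a pole whose order is the multiplicity, 1.


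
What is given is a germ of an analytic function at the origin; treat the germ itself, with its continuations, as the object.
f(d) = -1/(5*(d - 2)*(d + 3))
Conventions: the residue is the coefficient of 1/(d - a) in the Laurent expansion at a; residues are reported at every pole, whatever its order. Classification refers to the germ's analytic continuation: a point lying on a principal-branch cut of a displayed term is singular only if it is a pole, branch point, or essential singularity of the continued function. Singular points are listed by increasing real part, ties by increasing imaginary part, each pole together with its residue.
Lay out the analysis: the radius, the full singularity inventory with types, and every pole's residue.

Denominator factor (d - 2): pole of order 1 at 2, modulus 2.
Denominator factor (d + 3): pole of order 1 at -3, modulus 3.
The radius of convergence is the smallest modulus among the singular points: 2.
At the order-1 pole -3 set g(d) = (d - (-3))*f(d) = -1/(5*(d - 2)).
Simple pole: residue = g(a) at a = -3, which is 1/25.
At the order-1 pole 2 set g(d) = (d - (2))*f(d) = -1/(5*(d + 3)).
Simple pole: residue = g(a) at a = 2, which is -1/25.
List the singular points by increasing real part (a conjugate pair: the negative imaginary part first).

Radius of convergence at 0: 2.
At -3: a pole of order 1; residue 1/25.
At 2: a pole of order 1; residue -1/25.


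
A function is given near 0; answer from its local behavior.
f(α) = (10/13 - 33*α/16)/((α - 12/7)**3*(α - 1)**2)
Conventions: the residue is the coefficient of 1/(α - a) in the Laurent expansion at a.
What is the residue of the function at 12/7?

At the order-3 pole 12/7 set g(α) = (α - (12/7))^3*f(α) = (10/13 - 33*α/16)/(α - 1)**2.
Order-3 pole: residue = g''(a)/2; g''(12/7) = -1336671/32500, so the residue is -1336671/65000.

The residue is -1336671/65000.


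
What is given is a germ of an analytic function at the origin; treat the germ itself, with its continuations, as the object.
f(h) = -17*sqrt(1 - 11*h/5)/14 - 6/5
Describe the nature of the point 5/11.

The point is an algebraic (square-root) branch point.

The term (-17/14)*sqrt(1 - h/(5/11)) has argument 1 - 5/11/(5/11) = 0 at 5/11: a square-root (algebraic, two-sheeted) branch point; the remaining terms are analytic or single-valued there.


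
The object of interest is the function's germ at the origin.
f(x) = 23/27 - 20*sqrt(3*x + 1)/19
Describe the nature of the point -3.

There is no denominator, hence no pole anywhere.
Branch term sqrt(1 - x/(-1/3)): argument at -3 is -8, nonzero, so -3 is not its branch point (a point on a principal cut is still regular for the continued germ).
So the germ continues analytically to -3.

The point is a regular point.


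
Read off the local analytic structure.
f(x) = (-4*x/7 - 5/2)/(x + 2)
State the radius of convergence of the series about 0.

The radius of convergence is 2.

Denominator factor (x + 2): pole of order 1 at -2, modulus 2.
The radius of convergence is the smallest modulus among the singular points: 2.


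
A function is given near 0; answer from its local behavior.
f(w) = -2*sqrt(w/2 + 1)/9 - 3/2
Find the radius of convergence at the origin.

The radius of convergence is 2.

Branch term (-2/9)*sqrt(1 - w/(-2)): its argument vanishes at w = -2, a square-root branch point, modulus 2.
The radius of convergence is the smallest modulus among the singular points: 2.


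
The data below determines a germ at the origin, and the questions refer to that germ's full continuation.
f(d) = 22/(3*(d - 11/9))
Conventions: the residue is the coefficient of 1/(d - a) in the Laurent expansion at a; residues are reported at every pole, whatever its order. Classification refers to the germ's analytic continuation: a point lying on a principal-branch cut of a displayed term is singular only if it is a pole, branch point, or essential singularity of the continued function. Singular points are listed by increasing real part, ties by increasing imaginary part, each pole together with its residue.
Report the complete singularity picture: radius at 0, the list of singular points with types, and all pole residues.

Denominator factor (d - 11/9): pole of order 1 at 11/9, modulus 11/9.
The radius of convergence is the smallest modulus among the singular points: 11/9.
At the order-1 pole 11/9 set g(d) = (d - (11/9))*f(d) = 22/3.
Simple pole: residue = g(a) at a = 11/9, which is 22/3.

Radius of convergence at 0: 11/9.
At 11/9: a pole of order 1; residue 22/3.


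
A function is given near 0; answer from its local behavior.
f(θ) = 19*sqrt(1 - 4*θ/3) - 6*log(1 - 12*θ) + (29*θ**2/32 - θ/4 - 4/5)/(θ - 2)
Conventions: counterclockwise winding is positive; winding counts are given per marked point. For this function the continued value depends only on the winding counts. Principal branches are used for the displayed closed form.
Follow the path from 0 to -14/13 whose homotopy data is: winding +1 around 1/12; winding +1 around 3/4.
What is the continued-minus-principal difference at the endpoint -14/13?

Continued minus principal equals (-(38/39)*sqrt(3705)) - ((12)*pi)*i.

The rational part is single-valued and drops out of the difference; each branch term changes only by its own monodromy.
(19)*sqrt(1 - θ/(3/4)): winding +1 is odd, the square root flips sign, contributing -2*(19)*sqrt(1 - (-14/13)/(3/4)) = -2*(19)*sqrt(95/39) = -(38/39)*sqrt(3705).
(-6)*log(1 - θ/(1/12)): each positive loop around 1/12 adds 2*pi*i to the log, so winding +1 contributes (-6)*(1)*2*pi*i = -(12)*pi*i.
Summing the contributions at θ = -14/13 gives (-(38/39)*sqrt(3705)) - ((12)*pi)*i.


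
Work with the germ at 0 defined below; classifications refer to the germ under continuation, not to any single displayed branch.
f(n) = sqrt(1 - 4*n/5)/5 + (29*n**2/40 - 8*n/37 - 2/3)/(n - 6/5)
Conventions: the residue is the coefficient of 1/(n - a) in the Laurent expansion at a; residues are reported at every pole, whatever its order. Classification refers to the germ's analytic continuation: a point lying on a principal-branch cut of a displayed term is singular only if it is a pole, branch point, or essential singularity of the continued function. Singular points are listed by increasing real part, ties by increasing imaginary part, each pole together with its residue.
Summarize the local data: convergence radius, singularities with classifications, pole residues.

Radius of convergence at 0: 6/5.
At 6/5: a pole of order 1; residue 3271/27750.
At 5/4: an algebraic (square-root) branch point.

Denominator factor (n - 6/5): pole of order 1 at 6/5, modulus 6/5.
Branch term (1/5)*sqrt(1 - n/(5/4)): its argument vanishes at n = 5/4, a square-root branch point, modulus 5/4.
The radius of convergence is the smallest modulus among the singular points: 6/5.
The branch term is analytic at 6/5 and contributes nothing to the residue; only the rational part matters.
At the order-1 pole 6/5 set g(n) = (n - (6/5))*(rational part) = 29*n**2/40 - 8*n/37 - 2/3.
Simple pole: residue = g(a) at a = 6/5, which is 3271/27750.
List the singular points by increasing real part (a conjugate pair: the negative imaginary part first).


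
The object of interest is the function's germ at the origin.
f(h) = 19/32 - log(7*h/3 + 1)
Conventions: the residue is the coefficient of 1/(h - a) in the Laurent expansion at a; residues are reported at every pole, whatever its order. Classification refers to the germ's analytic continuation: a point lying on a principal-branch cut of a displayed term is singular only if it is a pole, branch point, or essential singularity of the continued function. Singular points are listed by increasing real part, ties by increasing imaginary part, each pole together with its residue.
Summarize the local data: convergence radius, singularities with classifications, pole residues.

Radius of convergence at 0: 3/7.
At -3/7: a logarithmic branch point.

Branch term (-1)*log(1 - h/(-3/7)): its argument vanishes at h = -3/7, a logarithmic branch point, modulus 3/7.
The radius of convergence is the smallest modulus among the singular points: 3/7.


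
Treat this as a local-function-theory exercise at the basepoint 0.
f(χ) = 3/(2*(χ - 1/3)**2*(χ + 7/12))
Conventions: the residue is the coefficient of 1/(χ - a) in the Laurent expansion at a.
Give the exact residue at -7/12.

At the order-1 pole -7/12 set g(χ) = (χ - (-7/12))*f(χ) = 3/(2*(χ - 1/3)**2).
Simple pole: residue = g(a) at a = -7/12, which is 216/121.

The residue is 216/121.


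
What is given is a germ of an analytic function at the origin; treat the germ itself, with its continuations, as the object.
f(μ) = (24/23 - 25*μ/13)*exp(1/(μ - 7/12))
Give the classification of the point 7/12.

The point is an essential singularity.

The exponent 1/(μ - (7/12)) has a pole at 7/12, so exp(1/(μ - (7/12))) takes every nonzero value near it: an essential singularity (not a pole of any order).


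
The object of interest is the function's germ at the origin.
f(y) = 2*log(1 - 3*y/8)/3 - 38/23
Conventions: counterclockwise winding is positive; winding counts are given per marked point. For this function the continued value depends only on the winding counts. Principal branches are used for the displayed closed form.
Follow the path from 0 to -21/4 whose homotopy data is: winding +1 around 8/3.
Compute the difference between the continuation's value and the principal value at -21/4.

The rational part is single-valued and drops out of the difference; each branch term changes only by its own monodromy.
(2/3)*log(1 - y/(8/3)): each positive loop around 8/3 adds 2*pi*i to the log, so winding +1 contributes (2/3)*(1)*2*pi*i = (4/3)*pi*i.
Summing the contributions at y = -21/4 gives (4/3)*pi*i.

Continued minus principal equals (4/3)*pi*i.


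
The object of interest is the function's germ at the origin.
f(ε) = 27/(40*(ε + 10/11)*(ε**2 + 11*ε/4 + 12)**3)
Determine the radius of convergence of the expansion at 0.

Denominator factor (ε**2 + 11*ε/4 + 12)^3: discriminant -647/16, complex-conjugate roots (-11/8) + ((1/8)*sqrt(647))*i and (-11/8) - ((1/8)*sqrt(647))*i; poles of order 3, moduli (2)*sqrt(3) and (2)*sqrt(3).
Denominator factor (ε + 10/11): pole of order 1 at -10/11, modulus 10/11.
The radius of convergence is the smallest modulus among the singular points: 10/11.

The radius of convergence is 10/11.


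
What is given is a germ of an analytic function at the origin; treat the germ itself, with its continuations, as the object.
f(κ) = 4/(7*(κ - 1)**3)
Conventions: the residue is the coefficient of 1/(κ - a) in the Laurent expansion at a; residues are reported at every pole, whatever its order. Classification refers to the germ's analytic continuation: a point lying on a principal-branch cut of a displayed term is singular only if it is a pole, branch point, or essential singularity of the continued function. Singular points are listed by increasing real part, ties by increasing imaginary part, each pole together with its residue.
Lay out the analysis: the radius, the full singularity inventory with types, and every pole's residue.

Radius of convergence at 0: 1.
At 1: a pole of order 3; residue 0.

Denominator factor (κ - 1)^3: pole of order 3 at 1, modulus 1.
The radius of convergence is the smallest modulus among the singular points: 1.
At the order-3 pole 1 set g(κ) = (κ - (1))^3*f(κ) = 4/7.
Order-3 pole: residue = g''(a)/2; g''(1) = 0, so the residue is 0.


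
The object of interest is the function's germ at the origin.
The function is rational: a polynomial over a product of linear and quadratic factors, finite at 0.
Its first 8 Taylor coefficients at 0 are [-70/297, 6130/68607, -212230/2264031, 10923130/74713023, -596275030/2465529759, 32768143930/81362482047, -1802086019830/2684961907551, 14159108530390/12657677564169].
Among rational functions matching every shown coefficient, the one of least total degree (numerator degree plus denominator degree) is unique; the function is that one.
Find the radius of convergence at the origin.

No rational of total degree below 3 reproduces all 8 coefficients; solving the [1/2] Pade equations on them gives f(r) = (-8*r/7 - 7/9)/((r + 3/5)*(r + 11/2)), whose expansion matches every shown term.
Denominator factor (r + 3/5): pole of order 1 at -3/5, modulus 3/5.
Denominator factor (r + 11/2): pole of order 1 at -11/2, modulus 11/2.
The radius of convergence is the smallest modulus among the singular points: 3/5.

The radius of convergence is 3/5.


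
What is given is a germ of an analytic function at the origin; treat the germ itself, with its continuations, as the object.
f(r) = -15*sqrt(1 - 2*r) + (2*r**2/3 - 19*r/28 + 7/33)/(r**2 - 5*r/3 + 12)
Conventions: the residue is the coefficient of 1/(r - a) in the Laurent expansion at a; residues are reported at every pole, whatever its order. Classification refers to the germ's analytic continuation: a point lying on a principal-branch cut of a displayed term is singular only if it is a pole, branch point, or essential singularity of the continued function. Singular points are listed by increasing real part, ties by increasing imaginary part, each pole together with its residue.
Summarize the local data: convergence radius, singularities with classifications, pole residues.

Denominator factor (r**2 - 5*r/3 + 12): discriminant -407/9, complex-conjugate roots (5/6) + ((1/6)*sqrt(407))*i and (5/6) - ((1/6)*sqrt(407))*i; poles of order 1, moduli (2)*sqrt(3) and (2)*sqrt(3).
Branch term (-15)*sqrt(1 - r/(1/2)): its argument vanishes at r = 1/2, a square-root branch point, modulus 1/2.
The radius of convergence is the smallest modulus among the singular points: 1/2.
The branch term is analytic at (5/6) - ((1/6)*sqrt(407))*i and contributes nothing to the residue; only the rational part matters.
The factor r**2 - 5*r/3 + 12 splits as (r - a)(r - a') with a = (5/6) - ((1/6)*sqrt(407))*i, a' = (5/6) + ((1/6)*sqrt(407))*i. At the order-1 pole a set g(r) = (r - a)*(rational part) = [2*r**2/3 - 19*r/28 + 7/33] / (r - a').
Simple pole: residue = g(a) at a = (5/6) - ((1/6)*sqrt(407))*i, which is (109/504) - ((123533/2256408)*sqrt(407))*i.
The branch term is analytic at (5/6) + ((1/6)*sqrt(407))*i and contributes nothing to the residue; only the rational part matters.
The factor r**2 - 5*r/3 + 12 splits as (r - a)(r - a') with a = (5/6) + ((1/6)*sqrt(407))*i, a' = (5/6) - ((1/6)*sqrt(407))*i. At the order-1 pole a set g(r) = (r - a)*(rational part) = [2*r**2/3 - 19*r/28 + 7/33] / (r - a').
Simple pole: residue = g(a) at a = (5/6) + ((1/6)*sqrt(407))*i, which is (109/504) + ((123533/2256408)*sqrt(407))*i.
List the singular points by increasing real part (a conjugate pair: the negative imaginary part first).

Radius of convergence at 0: 1/2.
At 1/2: an algebraic (square-root) branch point.
At (5/6) - ((1/6)*sqrt(407))*i: a pole of order 1; residue (109/504) - ((123533/2256408)*sqrt(407))*i.
At (5/6) + ((1/6)*sqrt(407))*i: a pole of order 1; residue (109/504) + ((123533/2256408)*sqrt(407))*i.


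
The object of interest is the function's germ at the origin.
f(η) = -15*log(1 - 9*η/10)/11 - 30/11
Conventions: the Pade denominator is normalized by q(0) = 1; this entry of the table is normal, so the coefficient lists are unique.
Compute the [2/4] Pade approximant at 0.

Taylor coefficients needed (expand at 0): a_0 = -30/11, a_1 = 27/22, a_2 = 243/440, a_3 = 729/2200, a_4 = 19683/88000, a_5 = 177147/1100000, a_6 = 531441/4400000.
Write the denominator as Q(η) = 1 + q1*η + q2*η^2 + q3*η^3 + q4*η^4. Requiring Q*f - P = O(η^7) with deg P <= 2 kills the coefficients of η^3..η^6 in Q*f:
  η^3: a_3 + q1*a_2 + q2*a_1 + q3*a_0 = 0, i.e. 729/2200 + (243/440)*q1 + (27/22)*q2 + (-30/11)*q3 = 0.
  η^4: a_4 + q1*a_3 + q2*a_2 + q3*a_1 + q4*a_0 = 0, i.e. 19683/88000 + (729/2200)*q1 + (243/440)*q2 + (27/22)*q3 + (-30/11)*q4 = 0.
  η^5: a_5 + q1*a_4 + q2*a_3 + q3*a_2 + q4*a_1 = 0, i.e. 177147/1100000 + (19683/88000)*q1 + (729/2200)*q2 + (243/440)*q3 + (27/22)*q4 = 0.
  η^6: a_6 + q1*a_5 + q2*a_4 + q3*a_3 + q4*a_2 = 0, i.e. 531441/4400000 + (177147/1100000)*q1 + (19683/88000)*q2 + (729/2200)*q3 + (243/440)*q4 = 0.
Solving this linear system: q1 = -669/590, q2 = 15363/59000, q3 = 2673/295000, q4 = 12393/11800000.
The numerator is Q*f truncated at degree 2: P0 = a_0 = -30/11; P1 = a_1 + q1*a_0 = 5607/1298; P2 = a_2 + q1*a_1 + q2*a_0 = -201123/129800.

The Pade approximant has numerator coefficients [-30/11, 5607/1298, -201123/129800]; denominator coefficients [1, -669/590, 15363/59000, 2673/295000, 12393/11800000].


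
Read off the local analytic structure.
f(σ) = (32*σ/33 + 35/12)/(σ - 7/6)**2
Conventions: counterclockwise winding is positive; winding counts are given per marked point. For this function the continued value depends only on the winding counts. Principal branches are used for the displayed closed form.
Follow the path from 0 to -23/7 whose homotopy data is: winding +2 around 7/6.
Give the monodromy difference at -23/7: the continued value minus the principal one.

Continued minus principal equals 0.

The function is rational, hence single-valued: continuing it around any pole returns the same value, so the difference is 0.


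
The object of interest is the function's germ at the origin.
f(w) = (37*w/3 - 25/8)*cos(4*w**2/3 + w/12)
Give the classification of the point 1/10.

There is no denominator, hence no pole anywhere.
The factor cos(4*w**2/3 + w/12) is entire.
So the germ continues analytically to 1/10.

The point is a regular point.


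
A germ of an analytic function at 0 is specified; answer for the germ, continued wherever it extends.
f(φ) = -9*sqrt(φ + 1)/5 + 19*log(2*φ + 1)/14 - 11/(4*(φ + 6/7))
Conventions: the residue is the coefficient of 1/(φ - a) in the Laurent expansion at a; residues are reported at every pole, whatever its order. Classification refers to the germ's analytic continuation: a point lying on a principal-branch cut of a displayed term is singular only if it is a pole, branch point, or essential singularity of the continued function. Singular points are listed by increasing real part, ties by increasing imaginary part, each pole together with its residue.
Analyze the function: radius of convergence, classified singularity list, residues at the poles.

Radius of convergence at 0: 1/2.
At -1: an algebraic (square-root) branch point.
At -6/7: a pole of order 1; residue -11/4.
At -1/2: a logarithmic branch point.

Denominator factor (φ + 6/7): pole of order 1 at -6/7, modulus 6/7.
Branch term (19/14)*log(1 - φ/(-1/2)): its argument vanishes at φ = -1/2, a logarithmic branch point, modulus 1/2.
Branch term (-9/5)*sqrt(1 - φ/(-1)): its argument vanishes at φ = -1, a square-root branch point, modulus 1.
The radius of convergence is the smallest modulus among the singular points: 1/2.
The branch terms are analytic at -6/7 and contribute nothing to the residue; only the rational part matters.
At the order-1 pole -6/7 set g(φ) = (φ - (-6/7))*(rational part) = -11/4.
Simple pole: residue = g(a) at a = -6/7, which is -11/4.
List the singular points by increasing real part (a conjugate pair: the negative imaginary part first).


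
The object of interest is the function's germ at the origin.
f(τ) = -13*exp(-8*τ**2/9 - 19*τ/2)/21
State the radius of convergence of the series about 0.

The radius of convergence is infinite.

The factor exp(-8*τ**2/9 - 19*τ/2) is entire and contributes no finite singular point.
The polynomial part has no poles.
No finite singular points: the Taylor series at 0 converges everywhere.
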